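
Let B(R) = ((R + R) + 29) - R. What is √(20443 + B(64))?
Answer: 2*√5134 ≈ 143.30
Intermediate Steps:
B(R) = 29 + R (B(R) = (2*R + 29) - R = (29 + 2*R) - R = 29 + R)
√(20443 + B(64)) = √(20443 + (29 + 64)) = √(20443 + 93) = √20536 = 2*√5134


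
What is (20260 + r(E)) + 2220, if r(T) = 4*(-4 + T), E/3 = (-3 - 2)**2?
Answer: 22764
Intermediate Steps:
E = 75 (E = 3*(-3 - 2)**2 = 3*(-5)**2 = 3*25 = 75)
r(T) = -16 + 4*T
(20260 + r(E)) + 2220 = (20260 + (-16 + 4*75)) + 2220 = (20260 + (-16 + 300)) + 2220 = (20260 + 284) + 2220 = 20544 + 2220 = 22764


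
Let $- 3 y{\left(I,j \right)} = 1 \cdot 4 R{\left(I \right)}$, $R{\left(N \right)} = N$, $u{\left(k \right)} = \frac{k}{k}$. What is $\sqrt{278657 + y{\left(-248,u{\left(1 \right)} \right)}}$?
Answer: $\frac{\sqrt{2510889}}{3} \approx 528.19$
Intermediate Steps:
$u{\left(k \right)} = 1$
$y{\left(I,j \right)} = - \frac{4 I}{3}$ ($y{\left(I,j \right)} = - \frac{1 \cdot 4 I}{3} = - \frac{4 I}{3}$)
$\sqrt{278657 + y{\left(-248,u{\left(1 \right)} \right)}} = \sqrt{278657 - - \frac{992}{3}} = \sqrt{278657 + \frac{992}{3}} = \sqrt{\frac{836963}{3}} = \frac{\sqrt{2510889}}{3}$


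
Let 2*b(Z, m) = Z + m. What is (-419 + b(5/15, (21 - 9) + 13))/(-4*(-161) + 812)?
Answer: -1219/4368 ≈ -0.27908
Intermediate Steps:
b(Z, m) = Z/2 + m/2 (b(Z, m) = (Z + m)/2 = Z/2 + m/2)
(-419 + b(5/15, (21 - 9) + 13))/(-4*(-161) + 812) = (-419 + ((5/15)/2 + ((21 - 9) + 13)/2))/(-4*(-161) + 812) = (-419 + ((5*(1/15))/2 + (12 + 13)/2))/(644 + 812) = (-419 + ((½)*(⅓) + (½)*25))/1456 = (-419 + (⅙ + 25/2))*(1/1456) = (-419 + 38/3)*(1/1456) = -1219/3*1/1456 = -1219/4368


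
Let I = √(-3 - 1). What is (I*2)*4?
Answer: 16*I ≈ 16.0*I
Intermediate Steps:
I = 2*I (I = √(-4) = 2*I ≈ 2.0*I)
(I*2)*4 = ((2*I)*2)*4 = (4*I)*4 = 16*I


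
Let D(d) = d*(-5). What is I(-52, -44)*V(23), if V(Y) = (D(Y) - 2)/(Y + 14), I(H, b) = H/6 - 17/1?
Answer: 3003/37 ≈ 81.162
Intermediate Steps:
D(d) = -5*d
I(H, b) = -17 + H/6 (I(H, b) = H*(1/6) - 17*1 = H/6 - 17 = -17 + H/6)
V(Y) = (-2 - 5*Y)/(14 + Y) (V(Y) = (-5*Y - 2)/(Y + 14) = (-2 - 5*Y)/(14 + Y))
I(-52, -44)*V(23) = (-17 + (1/6)*(-52))*((-2 - 5*23)/(14 + 23)) = (-17 - 26/3)*((-2 - 115)/37) = -77*(-117)/111 = -77/3*(-117/37) = 3003/37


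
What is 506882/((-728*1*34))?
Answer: -253441/12376 ≈ -20.478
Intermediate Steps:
506882/((-728*1*34)) = 506882/((-728*34)) = 506882/(-24752) = 506882*(-1/24752) = -253441/12376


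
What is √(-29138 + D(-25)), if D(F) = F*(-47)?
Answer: 3*I*√3107 ≈ 167.22*I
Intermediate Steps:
D(F) = -47*F
√(-29138 + D(-25)) = √(-29138 - 47*(-25)) = √(-29138 + 1175) = √(-27963) = 3*I*√3107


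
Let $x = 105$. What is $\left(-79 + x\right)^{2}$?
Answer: $676$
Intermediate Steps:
$\left(-79 + x\right)^{2} = \left(-79 + 105\right)^{2} = 26^{2} = 676$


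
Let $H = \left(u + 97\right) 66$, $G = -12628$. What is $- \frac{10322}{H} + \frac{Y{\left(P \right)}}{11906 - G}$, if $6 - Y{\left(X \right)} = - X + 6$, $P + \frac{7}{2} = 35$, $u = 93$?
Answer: $- \frac{14046941}{17092020} \approx -0.82184$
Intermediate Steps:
$P = \frac{63}{2}$ ($P = - \frac{7}{2} + 35 = \frac{63}{2} \approx 31.5$)
$Y{\left(X \right)} = X$ ($Y{\left(X \right)} = 6 - \left(- X + 6\right) = 6 - \left(6 - X\right) = 6 + \left(-6 + X\right) = X$)
$H = 12540$ ($H = \left(93 + 97\right) 66 = 190 \cdot 66 = 12540$)
$- \frac{10322}{H} + \frac{Y{\left(P \right)}}{11906 - G} = - \frac{10322}{12540} + \frac{63}{2 \left(11906 - -12628\right)} = \left(-10322\right) \frac{1}{12540} + \frac{63}{2 \left(11906 + 12628\right)} = - \frac{5161}{6270} + \frac{63}{2 \cdot 24534} = - \frac{5161}{6270} + \frac{63}{2} \cdot \frac{1}{24534} = - \frac{5161}{6270} + \frac{7}{5452} = - \frac{14046941}{17092020}$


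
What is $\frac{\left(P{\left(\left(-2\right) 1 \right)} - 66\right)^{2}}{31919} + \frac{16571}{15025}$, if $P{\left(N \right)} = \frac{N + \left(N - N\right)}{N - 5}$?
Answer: $\frac{29096847701}{23499565775} \approx 1.2382$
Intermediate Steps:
$P{\left(N \right)} = \frac{N}{-5 + N}$ ($P{\left(N \right)} = \frac{N + 0}{-5 + N} = \frac{N}{-5 + N}$)
$\frac{\left(P{\left(\left(-2\right) 1 \right)} - 66\right)^{2}}{31919} + \frac{16571}{15025} = \frac{\left(\frac{\left(-2\right) 1}{-5 - 2} - 66\right)^{2}}{31919} + \frac{16571}{15025} = \left(- \frac{2}{-5 - 2} - 66\right)^{2} \cdot \frac{1}{31919} + 16571 \cdot \frac{1}{15025} = \left(- \frac{2}{-7} - 66\right)^{2} \cdot \frac{1}{31919} + \frac{16571}{15025} = \left(\left(-2\right) \left(- \frac{1}{7}\right) - 66\right)^{2} \cdot \frac{1}{31919} + \frac{16571}{15025} = \left(\frac{2}{7} - 66\right)^{2} \cdot \frac{1}{31919} + \frac{16571}{15025} = \left(- \frac{460}{7}\right)^{2} \cdot \frac{1}{31919} + \frac{16571}{15025} = \frac{211600}{49} \cdot \frac{1}{31919} + \frac{16571}{15025} = \frac{211600}{1564031} + \frac{16571}{15025} = \frac{29096847701}{23499565775}$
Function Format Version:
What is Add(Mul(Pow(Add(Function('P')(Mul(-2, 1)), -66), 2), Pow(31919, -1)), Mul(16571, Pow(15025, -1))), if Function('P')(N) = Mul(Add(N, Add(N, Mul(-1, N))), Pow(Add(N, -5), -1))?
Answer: Rational(29096847701, 23499565775) ≈ 1.2382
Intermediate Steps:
Function('P')(N) = Mul(N, Pow(Add(-5, N), -1)) (Function('P')(N) = Mul(Add(N, 0), Pow(Add(-5, N), -1)) = Mul(N, Pow(Add(-5, N), -1)))
Add(Mul(Pow(Add(Function('P')(Mul(-2, 1)), -66), 2), Pow(31919, -1)), Mul(16571, Pow(15025, -1))) = Add(Mul(Pow(Add(Mul(Mul(-2, 1), Pow(Add(-5, Mul(-2, 1)), -1)), -66), 2), Pow(31919, -1)), Mul(16571, Pow(15025, -1))) = Add(Mul(Pow(Add(Mul(-2, Pow(Add(-5, -2), -1)), -66), 2), Rational(1, 31919)), Mul(16571, Rational(1, 15025))) = Add(Mul(Pow(Add(Mul(-2, Pow(-7, -1)), -66), 2), Rational(1, 31919)), Rational(16571, 15025)) = Add(Mul(Pow(Add(Mul(-2, Rational(-1, 7)), -66), 2), Rational(1, 31919)), Rational(16571, 15025)) = Add(Mul(Pow(Add(Rational(2, 7), -66), 2), Rational(1, 31919)), Rational(16571, 15025)) = Add(Mul(Pow(Rational(-460, 7), 2), Rational(1, 31919)), Rational(16571, 15025)) = Add(Mul(Rational(211600, 49), Rational(1, 31919)), Rational(16571, 15025)) = Add(Rational(211600, 1564031), Rational(16571, 15025)) = Rational(29096847701, 23499565775)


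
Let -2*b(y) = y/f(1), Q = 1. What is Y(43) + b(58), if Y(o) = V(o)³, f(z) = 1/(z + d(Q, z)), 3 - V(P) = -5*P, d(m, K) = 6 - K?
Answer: 10360058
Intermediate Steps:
V(P) = 3 + 5*P (V(P) = 3 - (-5)*P = 3 + 5*P)
f(z) = ⅙ (f(z) = 1/(z + (6 - z)) = 1/6 = ⅙)
b(y) = -3*y (b(y) = -y/(2*⅙) = -y*6/2 = -3*y)
Y(o) = (3 + 5*o)³
Y(43) + b(58) = (3 + 5*43)³ - 3*58 = (3 + 215)³ - 174 = 218³ - 174 = 10360232 - 174 = 10360058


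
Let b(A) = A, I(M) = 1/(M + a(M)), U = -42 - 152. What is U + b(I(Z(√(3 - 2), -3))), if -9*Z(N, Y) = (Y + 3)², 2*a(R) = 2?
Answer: -193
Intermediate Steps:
a(R) = 1 (a(R) = (½)*2 = 1)
Z(N, Y) = -(3 + Y)²/9 (Z(N, Y) = -(Y + 3)²/9 = -(3 + Y)²/9)
U = -194
I(M) = 1/(1 + M) (I(M) = 1/(M + 1) = 1/(1 + M))
U + b(I(Z(√(3 - 2), -3))) = -194 + 1/(1 - (3 - 3)²/9) = -194 + 1/(1 - ⅑*0²) = -194 + 1/(1 - ⅑*0) = -194 + 1/(1 + 0) = -194 + 1/1 = -194 + 1 = -193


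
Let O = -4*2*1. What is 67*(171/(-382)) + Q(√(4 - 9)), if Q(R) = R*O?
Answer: -11457/382 - 8*I*√5 ≈ -29.992 - 17.889*I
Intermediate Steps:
O = -8 (O = -8*1 = -8)
Q(R) = -8*R (Q(R) = R*(-8) = -8*R)
67*(171/(-382)) + Q(√(4 - 9)) = 67*(171/(-382)) - 8*√(4 - 9) = 67*(171*(-1/382)) - 8*I*√5 = 67*(-171/382) - 8*I*√5 = -11457/382 - 8*I*√5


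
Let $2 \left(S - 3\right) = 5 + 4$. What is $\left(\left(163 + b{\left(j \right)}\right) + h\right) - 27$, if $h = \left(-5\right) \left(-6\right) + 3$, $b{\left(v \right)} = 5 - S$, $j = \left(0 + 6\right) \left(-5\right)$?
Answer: $\frac{333}{2} \approx 166.5$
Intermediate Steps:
$S = \frac{15}{2}$ ($S = 3 + \frac{5 + 4}{2} = 3 + \frac{1}{2} \cdot 9 = 3 + \frac{9}{2} = \frac{15}{2} \approx 7.5$)
$j = -30$ ($j = 6 \left(-5\right) = -30$)
$b{\left(v \right)} = - \frac{5}{2}$ ($b{\left(v \right)} = 5 - \frac{15}{2} = - \frac{5}{2}$)
$h = 33$ ($h = 30 + 3 = 33$)
$\left(\left(163 + b{\left(j \right)}\right) + h\right) - 27 = \left(\left(163 - \frac{5}{2}\right) + 33\right) - 27 = \left(\frac{321}{2} + 33\right) - 27 = \frac{387}{2} - 27 = \frac{333}{2}$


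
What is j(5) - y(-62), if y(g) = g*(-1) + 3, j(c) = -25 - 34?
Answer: -124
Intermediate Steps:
j(c) = -59
y(g) = 3 - g (y(g) = -g + 3 = 3 - g)
j(5) - y(-62) = -59 - (3 - 1*(-62)) = -59 - (3 + 62) = -59 - 1*65 = -59 - 65 = -124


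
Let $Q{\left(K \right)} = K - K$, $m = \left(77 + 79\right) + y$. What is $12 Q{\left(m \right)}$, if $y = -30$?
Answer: $0$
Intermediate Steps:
$m = 126$ ($m = \left(77 + 79\right) - 30 = 156 - 30 = 126$)
$Q{\left(K \right)} = 0$
$12 Q{\left(m \right)} = 12 \cdot 0 = 0$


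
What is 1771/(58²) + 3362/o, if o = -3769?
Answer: -4634869/12678916 ≈ -0.36556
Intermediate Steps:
1771/(58²) + 3362/o = 1771/(58²) + 3362/(-3769) = 1771/3364 + 3362*(-1/3769) = 1771*(1/3364) - 3362/3769 = 1771/3364 - 3362/3769 = -4634869/12678916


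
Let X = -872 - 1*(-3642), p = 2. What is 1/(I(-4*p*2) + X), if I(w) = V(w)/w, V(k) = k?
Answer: 1/2771 ≈ 0.00036088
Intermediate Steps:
X = 2770 (X = -872 + 3642 = 2770)
I(w) = 1 (I(w) = w/w = 1)
1/(I(-4*p*2) + X) = 1/(1 + 2770) = 1/2771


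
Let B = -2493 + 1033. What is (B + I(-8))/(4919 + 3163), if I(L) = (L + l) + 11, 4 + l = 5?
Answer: -728/4041 ≈ -0.18015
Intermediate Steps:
l = 1 (l = -4 + 5 = 1)
B = -1460
I(L) = 12 + L (I(L) = (L + 1) + 11 = (1 + L) + 11 = 12 + L)
(B + I(-8))/(4919 + 3163) = (-1460 + (12 - 8))/(4919 + 3163) = (-1460 + 4)/8082 = -1456*1/8082 = -728/4041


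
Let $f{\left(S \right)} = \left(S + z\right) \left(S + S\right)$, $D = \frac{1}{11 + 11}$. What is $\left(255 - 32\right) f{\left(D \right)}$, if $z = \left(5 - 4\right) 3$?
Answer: $\frac{14941}{242} \approx 61.74$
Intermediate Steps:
$z = 3$ ($z = 1 \cdot 3 = 3$)
$D = \frac{1}{22} \approx 0.045455$
$f{\left(S \right)} = 2 S \left(3 + S\right)$ ($f{\left(S \right)} = \left(S + 3\right) \left(S + S\right) = \left(3 + S\right) 2 S = 2 S \left(3 + S\right)$)
$\left(255 - 32\right) f{\left(D \right)} = \left(255 - 32\right) 2 \cdot \frac{1}{22} \left(3 + \frac{1}{22}\right) = 223 \cdot 2 \cdot \frac{1}{22} \cdot \frac{67}{22} = 223 \cdot \frac{67}{242} = \frac{14941}{242}$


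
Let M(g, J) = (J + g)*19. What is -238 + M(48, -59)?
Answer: -447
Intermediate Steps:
M(g, J) = 19*J + 19*g
-238 + M(48, -59) = -238 + (19*(-59) + 19*48) = -238 + (-1121 + 912) = -238 - 209 = -447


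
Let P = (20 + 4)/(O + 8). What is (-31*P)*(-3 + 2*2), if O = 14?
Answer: -372/11 ≈ -33.818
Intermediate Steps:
P = 12/11 (P = (20 + 4)/(14 + 8) = 24/22 = 24*(1/22) = 12/11 ≈ 1.0909)
(-31*P)*(-3 + 2*2) = (-31*12/11)*(-3 + 2*2) = -372*(-3 + 4)/11 = -372/11*1 = -372/11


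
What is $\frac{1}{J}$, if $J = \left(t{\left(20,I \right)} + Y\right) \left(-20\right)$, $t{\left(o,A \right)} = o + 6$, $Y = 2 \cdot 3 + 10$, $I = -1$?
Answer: $- \frac{1}{840} \approx -0.0011905$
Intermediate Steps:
$Y = 16$ ($Y = 6 + 10 = 16$)
$t{\left(o,A \right)} = 6 + o$
$J = -840$ ($J = \left(\left(6 + 20\right) + 16\right) \left(-20\right) = \left(26 + 16\right) \left(-20\right) = 42 \left(-20\right) = -840$)
$\frac{1}{J} = \frac{1}{-840} = - \frac{1}{840}$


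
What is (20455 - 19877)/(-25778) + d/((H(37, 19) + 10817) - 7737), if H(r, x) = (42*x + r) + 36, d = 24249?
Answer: 103801174/16974813 ≈ 6.1150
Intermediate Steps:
H(r, x) = 36 + r + 42*x (H(r, x) = (r + 42*x) + 36 = 36 + r + 42*x)
(20455 - 19877)/(-25778) + d/((H(37, 19) + 10817) - 7737) = (20455 - 19877)/(-25778) + 24249/(((36 + 37 + 42*19) + 10817) - 7737) = 578*(-1/25778) + 24249/(((36 + 37 + 798) + 10817) - 7737) = -289/12889 + 24249/((871 + 10817) - 7737) = -289/12889 + 24249/(11688 - 7737) = -289/12889 + 24249/3951 = -289/12889 + 24249*(1/3951) = -289/12889 + 8083/1317 = 103801174/16974813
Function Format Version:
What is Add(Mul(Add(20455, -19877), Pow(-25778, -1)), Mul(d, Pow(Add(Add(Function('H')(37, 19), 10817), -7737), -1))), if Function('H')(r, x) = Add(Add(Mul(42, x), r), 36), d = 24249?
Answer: Rational(103801174, 16974813) ≈ 6.1150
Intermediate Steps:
Function('H')(r, x) = Add(36, r, Mul(42, x)) (Function('H')(r, x) = Add(Add(r, Mul(42, x)), 36) = Add(36, r, Mul(42, x)))
Add(Mul(Add(20455, -19877), Pow(-25778, -1)), Mul(d, Pow(Add(Add(Function('H')(37, 19), 10817), -7737), -1))) = Add(Mul(Add(20455, -19877), Pow(-25778, -1)), Mul(24249, Pow(Add(Add(Add(36, 37, Mul(42, 19)), 10817), -7737), -1))) = Add(Mul(578, Rational(-1, 25778)), Mul(24249, Pow(Add(Add(Add(36, 37, 798), 10817), -7737), -1))) = Add(Rational(-289, 12889), Mul(24249, Pow(Add(Add(871, 10817), -7737), -1))) = Add(Rational(-289, 12889), Mul(24249, Pow(Add(11688, -7737), -1))) = Add(Rational(-289, 12889), Mul(24249, Pow(3951, -1))) = Add(Rational(-289, 12889), Mul(24249, Rational(1, 3951))) = Add(Rational(-289, 12889), Rational(8083, 1317)) = Rational(103801174, 16974813)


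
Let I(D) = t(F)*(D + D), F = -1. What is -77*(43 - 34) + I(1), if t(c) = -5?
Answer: -703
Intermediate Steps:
I(D) = -10*D (I(D) = -5*(D + D) = -10*D)
-77*(43 - 34) + I(1) = -77*(43 - 34) - 10*1 = -77*9 - 10 = -693 - 10 = -703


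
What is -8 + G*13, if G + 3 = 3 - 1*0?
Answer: -8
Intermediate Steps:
G = 0 (G = -3 + (3 - 1*0) = -3 + (3 + 0) = -3 + 3 = 0)
-8 + G*13 = -8 + 0*13 = -8 + 0 = -8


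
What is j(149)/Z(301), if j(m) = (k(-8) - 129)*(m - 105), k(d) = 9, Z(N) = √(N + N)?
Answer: -2640*√602/301 ≈ -215.20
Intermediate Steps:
Z(N) = √2*√N (Z(N) = √(2*N) = √2*√N)
j(m) = 12600 - 120*m (j(m) = (9 - 129)*(m - 105) = -120*(-105 + m) = 12600 - 120*m)
j(149)/Z(301) = (12600 - 120*149)/((√2*√301)) = (12600 - 17880)/(√602) = -2640*√602/301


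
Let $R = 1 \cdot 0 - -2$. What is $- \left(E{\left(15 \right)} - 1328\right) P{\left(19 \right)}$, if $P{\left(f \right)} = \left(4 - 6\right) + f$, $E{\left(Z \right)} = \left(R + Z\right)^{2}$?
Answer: $17663$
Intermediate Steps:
$R = 2$ ($R = 0 + 2 = 2$)
$E{\left(Z \right)} = \left(2 + Z\right)^{2}$
$P{\left(f \right)} = -2 + f$ ($P{\left(f \right)} = \left(4 - 6\right) + f = -2 + f$)
$- \left(E{\left(15 \right)} - 1328\right) P{\left(19 \right)} = - \left(\left(2 + 15\right)^{2} - 1328\right) \left(-2 + 19\right) = - \left(17^{2} - 1328\right) 17 = - \left(289 - 1328\right) 17 = - \left(-1039\right) 17 = \left(-1\right) \left(-17663\right) = 17663$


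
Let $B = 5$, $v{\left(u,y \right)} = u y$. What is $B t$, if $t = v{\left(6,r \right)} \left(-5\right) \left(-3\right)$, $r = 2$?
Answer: $900$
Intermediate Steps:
$t = 180$ ($t = 6 \cdot 2 \left(-5\right) \left(-3\right) = 12 \left(-5\right) \left(-3\right) = \left(-60\right) \left(-3\right) = 180$)
$B t = 5 \cdot 180 = 900$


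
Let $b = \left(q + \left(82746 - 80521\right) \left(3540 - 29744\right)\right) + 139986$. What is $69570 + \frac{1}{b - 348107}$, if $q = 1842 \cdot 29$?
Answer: $\frac{4066965010709}{58458603} \approx 69570.0$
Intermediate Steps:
$q = 53418$
$b = -58110496$ ($b = \left(53418 + \left(82746 - 80521\right) \left(3540 - 29744\right)\right) + 139986 = \left(53418 + 2225 \left(-26204\right)\right) + 139986 = \left(53418 - 58303900\right) + 139986 = -58250482 + 139986 = -58110496$)
$69570 + \frac{1}{b - 348107} = 69570 + \frac{1}{-58110496 - 348107} = 69570 + \frac{1}{-58458603} = 69570 - \frac{1}{58458603} = \frac{4066965010709}{58458603}$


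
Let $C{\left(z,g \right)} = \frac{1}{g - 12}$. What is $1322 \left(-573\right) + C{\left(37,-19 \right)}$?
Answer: $- \frac{23482687}{31} \approx -7.5751 \cdot 10^{5}$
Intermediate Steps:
$C{\left(z,g \right)} = \frac{1}{-12 + g}$
$1322 \left(-573\right) + C{\left(37,-19 \right)} = 1322 \left(-573\right) + \frac{1}{-12 - 19} = -757506 + \frac{1}{-31} = -757506 - \frac{1}{31} = - \frac{23482687}{31}$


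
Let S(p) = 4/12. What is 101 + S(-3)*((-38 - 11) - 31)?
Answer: 223/3 ≈ 74.333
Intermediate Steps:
S(p) = 1/3 (S(p) = 4*(1/12) = 1/3)
101 + S(-3)*((-38 - 11) - 31) = 101 + ((-38 - 11) - 31)/3 = 101 + (-49 - 31)/3 = 101 + (1/3)*(-80) = 101 - 80/3 = 223/3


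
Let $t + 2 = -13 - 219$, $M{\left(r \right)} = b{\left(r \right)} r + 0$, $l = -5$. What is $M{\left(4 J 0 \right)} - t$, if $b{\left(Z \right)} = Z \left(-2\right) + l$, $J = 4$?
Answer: $234$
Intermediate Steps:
$b{\left(Z \right)} = -5 - 2 Z$ ($b{\left(Z \right)} = Z \left(-2\right) - 5 = - 2 Z - 5 = -5 - 2 Z$)
$M{\left(r \right)} = r \left(-5 - 2 r\right)$ ($M{\left(r \right)} = \left(-5 - 2 r\right) r + 0 = r \left(-5 - 2 r\right) + 0 = r \left(-5 - 2 r\right)$)
$t = -234$ ($t = -2 - 232 = -234$)
$M{\left(4 J 0 \right)} - t = - 4 \cdot 4 \cdot 0 \left(5 + 2 \cdot 4 \cdot 4 \cdot 0\right) - -234 = - 16 \cdot 0 \left(5 + 2 \cdot 16 \cdot 0\right) + 234 = \left(-1\right) 0 \left(5 + 2 \cdot 0\right) + 234 = \left(-1\right) 0 \left(5 + 0\right) + 234 = \left(-1\right) 0 \cdot 5 + 234 = 0 + 234 = 234$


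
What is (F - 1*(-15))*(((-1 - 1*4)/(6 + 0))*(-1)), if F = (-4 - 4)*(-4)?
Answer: 235/6 ≈ 39.167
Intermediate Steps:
F = 32 (F = -8*(-4) = 32)
(F - 1*(-15))*(((-1 - 1*4)/(6 + 0))*(-1)) = (32 - 1*(-15))*(((-1 - 1*4)/(6 + 0))*(-1)) = (32 + 15)*(((-1 - 4)/6)*(-1)) = 47*(-5*⅙*(-1)) = 47*(-⅚*(-1)) = 47*(⅚) = 235/6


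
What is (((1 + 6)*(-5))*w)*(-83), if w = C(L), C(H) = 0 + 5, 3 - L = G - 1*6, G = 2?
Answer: 14525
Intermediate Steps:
L = 7 (L = 3 - (2 - 1*6) = 3 - (2 - 6) = 3 - 1*(-4) = 3 + 4 = 7)
C(H) = 5
w = 5
(((1 + 6)*(-5))*w)*(-83) = (((1 + 6)*(-5))*5)*(-83) = ((7*(-5))*5)*(-83) = -35*5*(-83) = -175*(-83) = 14525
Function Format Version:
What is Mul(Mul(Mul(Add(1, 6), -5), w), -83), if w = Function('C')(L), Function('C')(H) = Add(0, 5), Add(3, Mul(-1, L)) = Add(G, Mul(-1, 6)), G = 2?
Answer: 14525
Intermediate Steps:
L = 7 (L = Add(3, Mul(-1, Add(2, Mul(-1, 6)))) = Add(3, Mul(-1, Add(2, -6))) = Add(3, Mul(-1, -4)) = Add(3, 4) = 7)
Function('C')(H) = 5
w = 5
Mul(Mul(Mul(Add(1, 6), -5), w), -83) = Mul(Mul(Mul(Add(1, 6), -5), 5), -83) = Mul(Mul(Mul(7, -5), 5), -83) = Mul(Mul(-35, 5), -83) = Mul(-175, -83) = 14525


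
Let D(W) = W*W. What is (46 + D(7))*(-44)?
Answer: -4180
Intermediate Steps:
D(W) = W**2
(46 + D(7))*(-44) = (46 + 7**2)*(-44) = (46 + 49)*(-44) = 95*(-44) = -4180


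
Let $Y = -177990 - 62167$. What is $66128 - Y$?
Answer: $306285$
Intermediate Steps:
$Y = -240157$
$66128 - Y = 66128 - -240157 = 66128 + 240157 = 306285$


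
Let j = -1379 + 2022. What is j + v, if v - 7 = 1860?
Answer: 2510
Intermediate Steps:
v = 1867 (v = 7 + 1860 = 1867)
j = 643
j + v = 643 + 1867 = 2510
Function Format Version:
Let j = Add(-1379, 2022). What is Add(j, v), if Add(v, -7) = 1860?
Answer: 2510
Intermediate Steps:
v = 1867 (v = Add(7, 1860) = 1867)
j = 643
Add(j, v) = Add(643, 1867) = 2510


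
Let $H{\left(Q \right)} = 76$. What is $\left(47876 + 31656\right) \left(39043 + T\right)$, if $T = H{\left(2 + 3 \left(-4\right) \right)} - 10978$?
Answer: $2238110012$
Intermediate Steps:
$T = -10902$ ($T = 76 - 10978 = -10902$)
$\left(47876 + 31656\right) \left(39043 + T\right) = \left(47876 + 31656\right) \left(39043 - 10902\right) = 79532 \cdot 28141 = 2238110012$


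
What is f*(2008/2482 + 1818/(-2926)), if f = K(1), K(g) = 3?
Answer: 1022349/1815583 ≈ 0.56310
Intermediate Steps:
f = 3
f*(2008/2482 + 1818/(-2926)) = 3*(2008/2482 + 1818/(-2926)) = 3*(2008*(1/2482) + 1818*(-1/2926)) = 3*(1004/1241 - 909/1463) = 3*(340783/1815583) = 1022349/1815583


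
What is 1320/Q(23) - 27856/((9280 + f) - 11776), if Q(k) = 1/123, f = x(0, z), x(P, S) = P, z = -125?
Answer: 25329901/156 ≈ 1.6237e+5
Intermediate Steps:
f = 0
Q(k) = 1/123
1320/Q(23) - 27856/((9280 + f) - 11776) = 1320/(1/123) - 27856/((9280 + 0) - 11776) = 1320*123 - 27856/(9280 - 11776) = 162360 - 27856/(-2496) = 162360 - 27856*(-1/2496) = 162360 + 1741/156 = 25329901/156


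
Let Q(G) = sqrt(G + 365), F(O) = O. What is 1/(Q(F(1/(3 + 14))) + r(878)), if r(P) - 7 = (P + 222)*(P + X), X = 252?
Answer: 21131119/26266128828627 - sqrt(105502)/26266128828627 ≈ 8.0449e-7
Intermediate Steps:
r(P) = 7 + (222 + P)*(252 + P) (r(P) = 7 + (P + 222)*(P + 252) = 7 + (222 + P)*(252 + P))
Q(G) = sqrt(365 + G)
1/(Q(F(1/(3 + 14))) + r(878)) = 1/(sqrt(365 + 1/(3 + 14)) + (55951 + 878**2 + 474*878)) = 1/(sqrt(365 + 1/17) + (55951 + 770884 + 416172)) = 1/(sqrt(365 + 1/17) + 1243007) = 1/(sqrt(6206/17) + 1243007) = 1/(sqrt(105502)/17 + 1243007) = 1/(1243007 + sqrt(105502)/17)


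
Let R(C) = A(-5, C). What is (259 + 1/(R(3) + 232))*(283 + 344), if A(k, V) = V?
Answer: 38162982/235 ≈ 1.6240e+5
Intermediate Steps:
R(C) = C
(259 + 1/(R(3) + 232))*(283 + 344) = (259 + 1/(3 + 232))*(283 + 344) = (259 + 1/235)*627 = (60866/235)*627 = 38162982/235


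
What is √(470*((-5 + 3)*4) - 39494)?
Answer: 9*I*√534 ≈ 207.98*I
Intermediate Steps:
√(470*((-5 + 3)*4) - 39494) = √(470*(-2*4) - 39494) = √(470*(-8) - 39494) = √(-3760 - 39494) = √(-43254) = 9*I*√534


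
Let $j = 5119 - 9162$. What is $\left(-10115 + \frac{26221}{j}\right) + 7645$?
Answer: $- \frac{770187}{311} \approx -2476.5$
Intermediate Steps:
$j = -4043$ ($j = 5119 - 9162 = -4043$)
$\left(-10115 + \frac{26221}{j}\right) + 7645 = \left(-10115 + \frac{26221}{-4043}\right) + 7645 = \left(-10115 + 26221 \left(- \frac{1}{4043}\right)\right) + 7645 = \left(-10115 - \frac{2017}{311}\right) + 7645 = - \frac{3147782}{311} + 7645 = - \frac{770187}{311}$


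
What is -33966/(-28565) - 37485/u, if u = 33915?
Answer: 45489/542735 ≈ 0.083814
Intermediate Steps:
-33966/(-28565) - 37485/u = -33966/(-28565) - 37485/33915 = -33966*(-1/28565) - 37485*1/33915 = 33966/28565 - 21/19 = 45489/542735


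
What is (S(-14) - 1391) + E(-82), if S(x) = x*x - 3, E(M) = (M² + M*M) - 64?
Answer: 12186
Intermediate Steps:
E(M) = -64 + 2*M² (E(M) = (M² + M²) - 64 = 2*M² - 64 = -64 + 2*M²)
S(x) = -3 + x² (S(x) = x² - 3 = -3 + x²)
(S(-14) - 1391) + E(-82) = ((-3 + (-14)²) - 1391) + (-64 + 2*(-82)²) = ((-3 + 196) - 1391) + (-64 + 2*6724) = (193 - 1391) + (-64 + 13448) = -1198 + 13384 = 12186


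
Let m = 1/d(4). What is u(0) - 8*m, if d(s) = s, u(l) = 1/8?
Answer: -15/8 ≈ -1.8750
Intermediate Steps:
u(l) = 1/8
m = 1/4 ≈ 0.25000
u(0) - 8*m = 1/8 - 8*1/4 = 1/8 - 2 = -15/8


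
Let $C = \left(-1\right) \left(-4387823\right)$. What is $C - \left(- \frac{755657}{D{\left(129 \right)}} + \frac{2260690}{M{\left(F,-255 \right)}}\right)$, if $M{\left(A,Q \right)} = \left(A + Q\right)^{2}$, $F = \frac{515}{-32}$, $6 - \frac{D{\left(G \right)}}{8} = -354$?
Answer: $\frac{38042011347453113}{8669448000} \approx 4.3881 \cdot 10^{6}$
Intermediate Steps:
$D{\left(G \right)} = 2880$ ($D{\left(G \right)} = 48 - -2832 = 48 + 2832 = 2880$)
$F = - \frac{515}{32}$ ($F = 515 \left(- \frac{1}{32}\right) = - \frac{515}{32} \approx -16.094$)
$C = 4387823$
$C - \left(- \frac{755657}{D{\left(129 \right)}} + \frac{2260690}{M{\left(F,-255 \right)}}\right) = 4387823 + \left(- \frac{2260690}{\left(- \frac{515}{32} - 255\right)^{2}} + \frac{755657}{2880}\right) = 4387823 + \left(- \frac{2260690}{\left(- \frac{8675}{32}\right)^{2}} + 755657 \cdot \frac{1}{2880}\right) = 4387823 + \left(- \frac{2260690}{\frac{75255625}{1024}} + \frac{755657}{2880}\right) = 4387823 + \left(\left(-2260690\right) \frac{1024}{75255625} + \frac{755657}{2880}\right) = 4387823 + \left(- \frac{462989312}{15051125} + \frac{755657}{2880}\right) = 4387823 + \frac{2008015749113}{8669448000} = \frac{38042011347453113}{8669448000}$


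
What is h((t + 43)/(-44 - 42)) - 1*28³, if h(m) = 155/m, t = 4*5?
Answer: -1396306/63 ≈ -22164.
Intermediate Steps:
t = 20
h((t + 43)/(-44 - 42)) - 1*28³ = 155/(((20 + 43)/(-44 - 42))) - 1*28³ = 155/((63/(-86))) - 1*21952 = 155/((63*(-1/86))) - 21952 = 155/(-63/86) - 21952 = 155*(-86/63) - 21952 = -13330/63 - 21952 = -1396306/63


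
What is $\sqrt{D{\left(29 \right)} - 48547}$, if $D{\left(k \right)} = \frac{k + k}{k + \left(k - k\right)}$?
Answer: $i \sqrt{48545} \approx 220.33 i$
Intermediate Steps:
$D{\left(k \right)} = 2$ ($D{\left(k \right)} = \frac{2 k}{k + 0} = \frac{2 k}{k} = 2$)
$\sqrt{D{\left(29 \right)} - 48547} = \sqrt{2 - 48547} = \sqrt{-48545} = i \sqrt{48545}$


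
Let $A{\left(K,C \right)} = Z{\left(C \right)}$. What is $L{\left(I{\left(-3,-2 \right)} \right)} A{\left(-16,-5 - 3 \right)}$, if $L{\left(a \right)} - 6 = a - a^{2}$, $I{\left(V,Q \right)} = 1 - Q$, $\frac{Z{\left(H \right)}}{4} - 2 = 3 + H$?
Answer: $0$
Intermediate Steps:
$Z{\left(H \right)} = 20 + 4 H$ ($Z{\left(H \right)} = 8 + 4 \left(3 + H\right) = 8 + \left(12 + 4 H\right) = 20 + 4 H$)
$A{\left(K,C \right)} = 20 + 4 C$
$L{\left(a \right)} = 6 + a - a^{2}$ ($L{\left(a \right)} = 6 - \left(a^{2} - a\right) = 6 + a - a^{2}$)
$L{\left(I{\left(-3,-2 \right)} \right)} A{\left(-16,-5 - 3 \right)} = \left(6 + \left(1 - -2\right) - \left(1 - -2\right)^{2}\right) \left(20 + 4 \left(-5 - 3\right)\right) = \left(6 + \left(1 + 2\right) - \left(1 + 2\right)^{2}\right) \left(20 + 4 \left(-5 - 3\right)\right) = \left(6 + 3 - 3^{2}\right) \left(20 + 4 \left(-8\right)\right) = \left(6 + 3 - 9\right) \left(20 - 32\right) = \left(6 + 3 - 9\right) \left(-12\right) = 0 \left(-12\right) = 0$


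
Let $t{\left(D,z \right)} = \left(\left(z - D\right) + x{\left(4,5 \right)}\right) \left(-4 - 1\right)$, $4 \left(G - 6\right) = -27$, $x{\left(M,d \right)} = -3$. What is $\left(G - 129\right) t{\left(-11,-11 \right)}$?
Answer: $- \frac{7785}{4} \approx -1946.3$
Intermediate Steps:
$G = - \frac{3}{4}$ ($G = 6 + \frac{1}{4} \left(-27\right) = 6 - \frac{27}{4} = - \frac{3}{4} \approx -0.75$)
$t{\left(D,z \right)} = 15 - 5 z + 5 D$ ($t{\left(D,z \right)} = \left(\left(z - D\right) - 3\right) \left(-4 - 1\right) = \left(-3 + z - D\right) \left(-5\right) = 15 - 5 z + 5 D$)
$\left(G - 129\right) t{\left(-11,-11 \right)} = \left(- \frac{3}{4} - 129\right) \left(15 - -55 + 5 \left(-11\right)\right) = - \frac{519 \left(15 + 55 - 55\right)}{4} = \left(- \frac{519}{4}\right) 15 = - \frac{7785}{4}$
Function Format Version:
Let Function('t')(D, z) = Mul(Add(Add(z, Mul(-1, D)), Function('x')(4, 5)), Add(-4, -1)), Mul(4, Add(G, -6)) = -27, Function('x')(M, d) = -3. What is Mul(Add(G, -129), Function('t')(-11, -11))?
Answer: Rational(-7785, 4) ≈ -1946.3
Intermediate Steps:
G = Rational(-3, 4) (G = Add(6, Mul(Rational(1, 4), -27)) = Add(6, Rational(-27, 4)) = Rational(-3, 4) ≈ -0.75000)
Function('t')(D, z) = Add(15, Mul(-5, z), Mul(5, D)) (Function('t')(D, z) = Mul(Add(Add(z, Mul(-1, D)), -3), Add(-4, -1)) = Mul(Add(-3, z, Mul(-1, D)), -5) = Add(15, Mul(-5, z), Mul(5, D)))
Mul(Add(G, -129), Function('t')(-11, -11)) = Mul(Add(Rational(-3, 4), -129), Add(15, Mul(-5, -11), Mul(5, -11))) = Mul(Rational(-519, 4), Add(15, 55, -55)) = Mul(Rational(-519, 4), 15) = Rational(-7785, 4)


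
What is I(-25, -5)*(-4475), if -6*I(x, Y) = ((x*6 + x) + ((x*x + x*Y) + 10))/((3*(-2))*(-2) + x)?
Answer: -67125/2 ≈ -33563.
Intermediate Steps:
I(x, Y) = -(10 + x² + 7*x + Y*x)/(6*(12 + x)) (I(x, Y) = -((x*6 + x) + ((x*x + x*Y) + 10))/(6*((3*(-2))*(-2) + x)) = -((6*x + x) + ((x² + Y*x) + 10))/(6*(-6*(-2) + x)) = -(7*x + (10 + x² + Y*x))/(6*(12 + x)) = -(10 + x² + 7*x + Y*x)/(6*(12 + x)))
I(-25, -5)*(-4475) = ((-10 - 1*(-25)² - 7*(-25) - 1*(-5)*(-25))/(6*(12 - 25)))*(-4475) = ((⅙)*(-10 - 1*625 + 175 - 125)/(-13))*(-4475) = ((⅙)*(-1/13)*(-10 - 625 + 175 - 125))*(-4475) = ((⅙)*(-1/13)*(-585))*(-4475) = (15/2)*(-4475) = -67125/2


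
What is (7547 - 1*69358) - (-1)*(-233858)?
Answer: -295669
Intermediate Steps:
(7547 - 1*69358) - (-1)*(-233858) = (7547 - 69358) - 1*233858 = -61811 - 233858 = -295669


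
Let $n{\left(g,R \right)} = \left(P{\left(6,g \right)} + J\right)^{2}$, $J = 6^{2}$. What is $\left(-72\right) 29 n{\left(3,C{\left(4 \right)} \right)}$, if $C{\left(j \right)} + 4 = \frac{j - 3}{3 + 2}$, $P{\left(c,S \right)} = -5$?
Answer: $-2006568$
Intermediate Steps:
$J = 36$
$C{\left(j \right)} = - \frac{23}{5} + \frac{j}{5}$ ($C{\left(j \right)} = -4 + \frac{j - 3}{3 + 2} = -4 + \frac{-3 + j}{5} = -4 + \left(-3 + j\right) \frac{1}{5} = -4 + \left(- \frac{3}{5} + \frac{j}{5}\right) = - \frac{23}{5} + \frac{j}{5}$)
$n{\left(g,R \right)} = 961$ ($n{\left(g,R \right)} = \left(-5 + 36\right)^{2} = 31^{2} = 961$)
$\left(-72\right) 29 n{\left(3,C{\left(4 \right)} \right)} = \left(-72\right) 29 \cdot 961 = \left(-2088\right) 961 = -2006568$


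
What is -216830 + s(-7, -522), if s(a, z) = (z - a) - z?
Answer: -216823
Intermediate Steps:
s(a, z) = -a
-216830 + s(-7, -522) = -216830 - 1*(-7) = -216830 + 7 = -216823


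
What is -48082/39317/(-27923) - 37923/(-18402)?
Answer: 13878198973819/6734203257194 ≈ 2.0609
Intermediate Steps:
-48082/39317/(-27923) - 37923/(-18402) = -48082*1/39317*(-1/27923) - 37923*(-1/18402) = -48082/39317*(-1/27923) + 12641/6134 = 48082/1097848591 + 12641/6134 = 13878198973819/6734203257194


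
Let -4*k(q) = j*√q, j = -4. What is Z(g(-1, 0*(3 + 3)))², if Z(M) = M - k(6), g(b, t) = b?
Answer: (1 + √6)² ≈ 11.899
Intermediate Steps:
k(q) = √q (k(q) = -(-1)*√q = √q)
Z(M) = M - √6
Z(g(-1, 0*(3 + 3)))² = (-1 - √6)²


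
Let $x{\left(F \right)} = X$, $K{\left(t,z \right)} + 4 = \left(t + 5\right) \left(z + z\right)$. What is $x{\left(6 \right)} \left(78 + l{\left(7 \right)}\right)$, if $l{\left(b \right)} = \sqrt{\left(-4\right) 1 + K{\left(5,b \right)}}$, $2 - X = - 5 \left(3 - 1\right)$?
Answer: $936 + 24 \sqrt{33} \approx 1073.9$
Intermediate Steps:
$K{\left(t,z \right)} = -4 + 2 z \left(5 + t\right)$ ($K{\left(t,z \right)} = -4 + \left(t + 5\right) \left(z + z\right) = -4 + \left(5 + t\right) 2 z = -4 + 2 z \left(5 + t\right)$)
$X = 12$ ($X = 2 - - 5 \left(3 - 1\right) = 2 - \left(-5\right) 2 = 2 - -10 = 2 + 10 = 12$)
$x{\left(F \right)} = 12$
$l{\left(b \right)} = \sqrt{-8 + 20 b}$ ($l{\left(b \right)} = \sqrt{\left(-4\right) 1 + \left(-4 + 10 b + 2 \cdot 5 b\right)} = \sqrt{-4 + \left(-4 + 10 b + 10 b\right)} = \sqrt{-4 + \left(-4 + 20 b\right)} = \sqrt{-8 + 20 b}$)
$x{\left(6 \right)} \left(78 + l{\left(7 \right)}\right) = 12 \left(78 + 2 \sqrt{-2 + 5 \cdot 7}\right) = 12 \left(78 + 2 \sqrt{-2 + 35}\right) = 12 \left(78 + 2 \sqrt{33}\right) = 936 + 24 \sqrt{33}$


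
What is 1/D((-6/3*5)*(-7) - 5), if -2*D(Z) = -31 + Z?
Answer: -1/17 ≈ -0.058824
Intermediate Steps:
D(Z) = 31/2 - Z/2 (D(Z) = -(-31 + Z)/2 = 31/2 - Z/2)
1/D((-6/3*5)*(-7) - 5) = 1/(31/2 - ((-6/3*5)*(-7) - 5)/2) = 1/(31/2 - ((-1*2*5)*(-7) - 5)/2) = 1/(31/2 - (-2*5*(-7) - 5)/2) = 1/(31/2 - (-10*(-7) - 5)/2) = 1/(31/2 - (70 - 5)/2) = 1/(31/2 - 1/2*65) = 1/(31/2 - 65/2) = 1/(-17) = -1/17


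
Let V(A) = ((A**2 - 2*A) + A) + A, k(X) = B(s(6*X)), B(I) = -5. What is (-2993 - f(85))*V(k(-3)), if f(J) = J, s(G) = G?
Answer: -76950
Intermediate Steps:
k(X) = -5
V(A) = A**2 (V(A) = (A**2 - A) + A = A**2)
(-2993 - f(85))*V(k(-3)) = (-2993 - 1*85)*(-5)**2 = (-2993 - 85)*25 = -3078*25 = -76950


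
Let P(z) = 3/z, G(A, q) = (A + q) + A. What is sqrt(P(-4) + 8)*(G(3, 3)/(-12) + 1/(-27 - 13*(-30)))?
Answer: -899*sqrt(29)/2400 ≈ -2.0172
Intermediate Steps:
G(A, q) = q + 2*A
sqrt(P(-4) + 8)*(G(3, 3)/(-12) + 1/(-27 - 13*(-30))) = sqrt(3/(-4) + 8)*((3 + 2*3)/(-12) + 1/(-27 - 13*(-30))) = sqrt(3*(-1/4) + 8)*((3 + 6)*(-1/12) - 1/30/(-40)) = sqrt(-3/4 + 8)*(9*(-1/12) - 1/40*(-1/30)) = sqrt(29/4)*(-3/4 + 1/1200) = (sqrt(29)/2)*(-899/1200) = -899*sqrt(29)/2400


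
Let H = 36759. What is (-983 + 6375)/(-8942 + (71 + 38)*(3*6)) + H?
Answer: 64143107/1745 ≈ 36758.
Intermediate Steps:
(-983 + 6375)/(-8942 + (71 + 38)*(3*6)) + H = (-983 + 6375)/(-8942 + (71 + 38)*(3*6)) + 36759 = 5392/(-8942 + 109*18) + 36759 = 5392/(-8942 + 1962) + 36759 = 5392/(-6980) + 36759 = 5392*(-1/6980) + 36759 = -1348/1745 + 36759 = 64143107/1745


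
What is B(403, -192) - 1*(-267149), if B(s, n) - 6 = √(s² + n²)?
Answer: 267155 + √199273 ≈ 2.6760e+5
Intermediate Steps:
B(s, n) = 6 + √(n² + s²) (B(s, n) = 6 + √(s² + n²) = 6 + √(n² + s²))
B(403, -192) - 1*(-267149) = (6 + √((-192)² + 403²)) - 1*(-267149) = (6 + √(36864 + 162409)) + 267149 = (6 + √199273) + 267149 = 267155 + √199273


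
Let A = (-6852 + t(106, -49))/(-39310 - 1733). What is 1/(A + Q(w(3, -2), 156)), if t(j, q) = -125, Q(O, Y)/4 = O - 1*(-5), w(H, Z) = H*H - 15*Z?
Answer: 41043/7230545 ≈ 0.0056763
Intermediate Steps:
w(H, Z) = H² - 15*Z
Q(O, Y) = 20 + 4*O (Q(O, Y) = 4*(O - 1*(-5)) = 4*(O + 5) = 4*(5 + O) = 20 + 4*O)
A = 6977/41043 (A = (-6852 - 125)/(-39310 - 1733) = -6977/(-41043) = -6977*(-1/41043) = 6977/41043 ≈ 0.16999)
1/(A + Q(w(3, -2), 156)) = 1/(6977/41043 + (20 + 4*(3² - 15*(-2)))) = 1/(6977/41043 + (20 + 4*(9 + 30))) = 1/(6977/41043 + (20 + 4*39)) = 1/(6977/41043 + (20 + 156)) = 1/(6977/41043 + 176) = 1/(7230545/41043) = 41043/7230545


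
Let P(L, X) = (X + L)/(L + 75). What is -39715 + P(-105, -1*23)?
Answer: -595661/15 ≈ -39711.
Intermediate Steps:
P(L, X) = (L + X)/(75 + L)
-39715 + P(-105, -1*23) = -39715 + (-105 - 1*23)/(75 - 105) = -39715 + (-105 - 23)/(-30) = -39715 - 1/30*(-128) = -39715 + 64/15 = -595661/15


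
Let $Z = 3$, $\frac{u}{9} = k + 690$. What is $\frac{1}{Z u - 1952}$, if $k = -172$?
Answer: $\frac{1}{12034} \approx 8.3098 \cdot 10^{-5}$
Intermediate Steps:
$u = 4662$ ($u = 9 \left(-172 + 690\right) = 9 \cdot 518 = 4662$)
$\frac{1}{Z u - 1952} = \frac{1}{3 \cdot 4662 - 1952} = \frac{1}{13986 - 1952} = \frac{1}{12034}$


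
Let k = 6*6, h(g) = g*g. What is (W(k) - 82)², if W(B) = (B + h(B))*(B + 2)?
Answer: 2553685156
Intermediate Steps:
h(g) = g²
k = 36
W(B) = (2 + B)*(B + B²) (W(B) = (B + B²)*(B + 2) = (B + B²)*(2 + B) = (2 + B)*(B + B²))
(W(k) - 82)² = (36*(2 + 36² + 3*36) - 82)² = (36*(2 + 1296 + 108) - 82)² = (36*1406 - 82)² = (50616 - 82)² = 50534² = 2553685156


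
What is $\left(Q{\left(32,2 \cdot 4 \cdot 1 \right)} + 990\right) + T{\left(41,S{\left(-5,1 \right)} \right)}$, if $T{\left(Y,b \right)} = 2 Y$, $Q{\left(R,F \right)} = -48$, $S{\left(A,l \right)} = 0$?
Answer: $1024$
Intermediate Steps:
$\left(Q{\left(32,2 \cdot 4 \cdot 1 \right)} + 990\right) + T{\left(41,S{\left(-5,1 \right)} \right)} = \left(-48 + 990\right) + 2 \cdot 41 = 942 + 82 = 1024$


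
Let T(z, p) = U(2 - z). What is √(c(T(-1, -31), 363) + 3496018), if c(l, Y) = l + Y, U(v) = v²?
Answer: √3496390 ≈ 1869.9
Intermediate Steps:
T(z, p) = (2 - z)²
c(l, Y) = Y + l
√(c(T(-1, -31), 363) + 3496018) = √((363 + (-2 - 1)²) + 3496018) = √((363 + (-3)²) + 3496018) = √((363 + 9) + 3496018) = √(372 + 3496018) = √3496390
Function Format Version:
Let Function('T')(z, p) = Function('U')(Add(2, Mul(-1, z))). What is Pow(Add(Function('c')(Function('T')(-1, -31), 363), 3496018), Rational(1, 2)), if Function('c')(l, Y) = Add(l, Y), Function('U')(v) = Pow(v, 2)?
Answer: Pow(3496390, Rational(1, 2)) ≈ 1869.9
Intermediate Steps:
Function('T')(z, p) = Pow(Add(2, Mul(-1, z)), 2)
Function('c')(l, Y) = Add(Y, l)
Pow(Add(Function('c')(Function('T')(-1, -31), 363), 3496018), Rational(1, 2)) = Pow(Add(Add(363, Pow(Add(-2, -1), 2)), 3496018), Rational(1, 2)) = Pow(Add(Add(363, Pow(-3, 2)), 3496018), Rational(1, 2)) = Pow(Add(Add(363, 9), 3496018), Rational(1, 2)) = Pow(Add(372, 3496018), Rational(1, 2)) = Pow(3496390, Rational(1, 2))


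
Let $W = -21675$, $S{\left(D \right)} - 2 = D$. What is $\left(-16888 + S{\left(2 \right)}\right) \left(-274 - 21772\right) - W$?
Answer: $372246339$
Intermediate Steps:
$S{\left(D \right)} = 2 + D$
$\left(-16888 + S{\left(2 \right)}\right) \left(-274 - 21772\right) - W = \left(-16888 + \left(2 + 2\right)\right) \left(-274 - 21772\right) - -21675 = \left(-16888 + 4\right) \left(-22046\right) + 21675 = \left(-16884\right) \left(-22046\right) + 21675 = 372224664 + 21675 = 372246339$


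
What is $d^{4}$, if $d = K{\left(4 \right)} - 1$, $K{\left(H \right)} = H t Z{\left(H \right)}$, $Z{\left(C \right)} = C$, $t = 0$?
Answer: $1$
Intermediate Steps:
$K{\left(H \right)} = 0$ ($K{\left(H \right)} = H 0 H = 0 H = 0$)
$d = -1$ ($d = 0 - 1 = -1$)
$d^{4} = \left(-1\right)^{4} = 1$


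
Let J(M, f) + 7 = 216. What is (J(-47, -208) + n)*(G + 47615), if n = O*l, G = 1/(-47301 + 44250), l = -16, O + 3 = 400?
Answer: -892414275052/3051 ≈ -2.9250e+8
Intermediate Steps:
O = 397 (O = -3 + 400 = 397)
J(M, f) = 209 (J(M, f) = -7 + 216 = 209)
G = -1/3051 (G = 1/(-3051) = -1/3051 ≈ -0.00032776)
n = -6352 (n = 397*(-16) = -6352)
(J(-47, -208) + n)*(G + 47615) = (209 - 6352)*(-1/3051 + 47615) = -6143*145273364/3051 = -892414275052/3051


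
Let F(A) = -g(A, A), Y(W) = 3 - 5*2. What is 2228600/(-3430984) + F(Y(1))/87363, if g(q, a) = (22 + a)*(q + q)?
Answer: -8082361465/12489210633 ≈ -0.64715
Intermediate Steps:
g(q, a) = 2*q*(22 + a) (g(q, a) = (22 + a)*(2*q) = 2*q*(22 + a))
Y(W) = -7 (Y(W) = 3 - 10 = -7)
F(A) = -2*A*(22 + A)
2228600/(-3430984) + F(Y(1))/87363 = 2228600/(-3430984) - 2*(-7)*(22 - 7)/87363 = 2228600*(-1/3430984) - 2*(-7)*15*(1/87363) = -278575/428873 + 210*(1/87363) = -278575/428873 + 70/29121 = -8082361465/12489210633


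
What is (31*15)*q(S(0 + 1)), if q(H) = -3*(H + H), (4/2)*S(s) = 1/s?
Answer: -1395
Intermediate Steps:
S(s) = 1/(2*s) (S(s) = (1/s)/2 = 1/(2*s))
q(H) = -6*H
(31*15)*q(S(0 + 1)) = (31*15)*(-3/(0 + 1)) = 465*(-3/1) = 465*(-3) = -1395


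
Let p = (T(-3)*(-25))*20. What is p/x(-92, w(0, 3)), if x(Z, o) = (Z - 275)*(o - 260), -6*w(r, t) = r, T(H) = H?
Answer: 75/4771 ≈ 0.015720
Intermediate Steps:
w(r, t) = -r/6
x(Z, o) = (-275 + Z)*(-260 + o)
p = 1500 (p = -3*(-25)*20 = 75*20 = 1500)
p/x(-92, w(0, 3)) = 1500/(71500 - (-275)*0/6 - 260*(-92) - (-46)*0/3) = 1500/(71500 - 275*0 + 23920 - 92*0) = 1500/(71500 + 0 + 23920 + 0) = 1500/95420 = 1500*(1/95420) = 75/4771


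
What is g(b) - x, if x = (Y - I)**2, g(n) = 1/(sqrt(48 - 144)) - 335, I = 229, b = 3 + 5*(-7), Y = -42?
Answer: -73776 - I*sqrt(6)/24 ≈ -73776.0 - 0.10206*I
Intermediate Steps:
b = -32 (b = 3 - 35 = -32)
g(n) = -335 - I*sqrt(6)/24 (g(n) = 1/(sqrt(-96)) - 335 = 1/(4*I*sqrt(6)) - 335 = -I*sqrt(6)/24 - 335 = -335 - I*sqrt(6)/24)
x = 73441 (x = (-42 - 1*229)**2 = (-42 - 229)**2 = (-271)**2 = 73441)
g(b) - x = (-335 - I*sqrt(6)/24) - 1*73441 = (-335 - I*sqrt(6)/24) - 73441 = -73776 - I*sqrt(6)/24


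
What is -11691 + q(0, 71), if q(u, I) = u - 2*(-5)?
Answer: -11681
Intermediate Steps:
q(u, I) = 10 + u (q(u, I) = u + 10 = 10 + u)
-11691 + q(0, 71) = -11691 + (10 + 0) = -11691 + 10 = -11681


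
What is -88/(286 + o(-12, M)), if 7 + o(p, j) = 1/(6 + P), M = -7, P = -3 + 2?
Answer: -110/349 ≈ -0.31519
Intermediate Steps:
P = -1
o(p, j) = -34/5 (o(p, j) = -7 + 1/(6 - 1) = -7 + 1/5 = -34/5)
-88/(286 + o(-12, M)) = -88/(286 - 34/5) = -88/(1396/5) = (5/1396)*(-88) = -110/349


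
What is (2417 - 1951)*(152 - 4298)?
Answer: -1932036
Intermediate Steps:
(2417 - 1951)*(152 - 4298) = 466*(-4146) = -1932036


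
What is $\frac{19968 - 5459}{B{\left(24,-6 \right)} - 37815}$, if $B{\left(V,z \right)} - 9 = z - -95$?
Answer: $- \frac{14509}{37717} \approx -0.38468$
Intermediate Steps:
$B{\left(V,z \right)} = 104 + z$ ($B{\left(V,z \right)} = 9 + \left(z - -95\right) = 9 + \left(z + 95\right) = 9 + \left(95 + z\right) = 104 + z$)
$\frac{19968 - 5459}{B{\left(24,-6 \right)} - 37815} = \frac{19968 - 5459}{\left(104 - 6\right) - 37815} = \frac{14509}{98 - 37815} = \frac{14509}{-37717} = 14509 \left(- \frac{1}{37717}\right) = - \frac{14509}{37717}$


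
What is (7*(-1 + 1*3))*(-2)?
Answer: -28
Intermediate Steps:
(7*(-1 + 1*3))*(-2) = (7*(-1 + 3))*(-2) = (7*2)*(-2) = 14*(-2) = -28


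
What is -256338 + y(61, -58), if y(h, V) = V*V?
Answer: -252974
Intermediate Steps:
y(h, V) = V²
-256338 + y(61, -58) = -256338 + (-58)² = -256338 + 3364 = -252974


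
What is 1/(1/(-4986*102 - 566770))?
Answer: -1075342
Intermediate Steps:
1/(1/(-4986*102 - 566770)) = 1/(1/(-508572 - 566770)) = 1/(1/(-1075342)) = 1/(-1/1075342) = -1075342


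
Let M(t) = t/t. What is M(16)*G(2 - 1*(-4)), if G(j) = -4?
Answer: -4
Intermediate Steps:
M(t) = 1
M(16)*G(2 - 1*(-4)) = 1*(-4) = -4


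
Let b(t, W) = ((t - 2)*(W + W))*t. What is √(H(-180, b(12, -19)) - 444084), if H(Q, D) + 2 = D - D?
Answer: I*√444086 ≈ 666.4*I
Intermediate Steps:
b(t, W) = 2*W*t*(-2 + t) (b(t, W) = ((-2 + t)*(2*W))*t = (2*W*(-2 + t))*t = 2*W*t*(-2 + t))
H(Q, D) = -2 (H(Q, D) = -2 + (D - D) = -2 + 0 = -2)
√(H(-180, b(12, -19)) - 444084) = √(-2 - 444084) = √(-444086) = I*√444086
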